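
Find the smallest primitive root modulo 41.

φ(41) = 41 − 1 = 40 = 2^3 · 5.
g is a primitive root iff g^(40/q) ≢ 1 (mod 41) for each prime q ∈ {2, 5}.
g = 2: 2^20 ≡ 1 — hits 1, so not a primitive root.
g = 3: 3^20 ≡ 40; 3^8 ≡ 1 — hits 1, so not a primitive root.
g = 4: 4^20 ≡ 1 — hits 1, so not a primitive root.
g = 5: 5^20 ≡ 1 — hits 1, so not a primitive root.
g = 6: 6^20 ≡ 40; 6^8 ≡ 10 — none is 1, so 6 is a primitive root.
So 6 is the smallest generator of (Z/41Z)^×.

6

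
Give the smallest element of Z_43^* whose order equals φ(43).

3

φ(43) = 43 − 1 = 42 = 2 · 3 · 7.
g is a primitive root iff g^(42/q) ≢ 1 (mod 43) for each prime q ∈ {2, 3, 7}.
g = 2: 2^21 ≡ 42; 2^14 ≡ 1 — hits 1, so not a primitive root.
g = 3: 3^21 ≡ 42; 3^14 ≡ 36; 3^6 ≡ 41 — none is 1, so 3 is a primitive root.
So 3 is the smallest generator of (Z/43Z)^×.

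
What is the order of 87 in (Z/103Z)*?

102

By Lagrange's theorem, ord_103(87) divides φ(103) = 103 − 1 = 102 = 2 · 3 · 17.
Divisors of 102: 1, 2, 3, 6, 17, 34, 51, 102.
Test each divisor d:
87^1 ≡ 87 (mod 103)
87^2 ≡ 50 (mod 103)
87^3 ≡ 24 (mod 103)
87^6 ≡ 61 (mod 103)
87^17 ≡ 47 (mod 103)
87^34 ≡ 46 (mod 103)
87^51 ≡ 102 (mod 103)
87^102 ≡ 1 (mod 103) ✓
Hence ord(87) = 102.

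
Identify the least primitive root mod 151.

φ(151) = 151 − 1 = 150 = 2 · 3 · 5^2.
Test candidates g = 2, 3, … against the prime factors q ∈ {2, 3, 5} of φ(151): g is a generator iff g^(150/q) ≢ 1 for every such q.
g = 2: 2^75 ≡ 1 — hits 1, so not a primitive root.
g = 3: 3^75 ≡ 150; 3^50 ≡ 1 — hits 1, so not a primitive root.
g = 4: 4^75 ≡ 1 — hits 1, so not a primitive root.
g = 5: 5^75 ≡ 1 — hits 1, so not a primitive root.
g = 6: 6^75 ≡ 150; 6^50 ≡ 32; 6^30 ≡ 59 — none is 1, so 6 is a primitive root.
So 6 is the smallest generator of (Z/151Z)^×.

6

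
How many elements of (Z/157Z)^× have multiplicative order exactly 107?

φ(157) = 157 − 1 = 156 = 2^2 · 3 · 13.
In a cyclic group of order 156, there are φ(d) elements of order d for each divisor d of 156, and zero for non-divisors.
Here 156 is not a multiple of 107, so there are no elements of order 107.

0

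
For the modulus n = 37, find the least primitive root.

2

φ(37) = 37 − 1 = 36 = 2^2 · 3^2.
g is a primitive root iff g^(36/q) ≢ 1 (mod 37) for each prime q ∈ {2, 3}.
g = 2: 2^18 ≡ 36; 2^12 ≡ 26 — none is 1, so 2 is a primitive root.
The smallest primitive root modulo 37 is 2.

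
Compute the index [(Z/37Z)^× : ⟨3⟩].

By Lagrange's theorem, ord_37(3) divides φ(37) = 37 − 1 = 36 = 2^2 · 3^2.
Divisors of 36: 1, 2, 3, 4, 6, 9, 12, 18, 36.
Evaluate successive powers at the divisors of 36:
3^1 ≡ 3 (mod 37)
3^2 ≡ 9 (mod 37)
3^3 ≡ 27 (mod 37)
3^4 ≡ 7 (mod 37)
3^6 ≡ 26 (mod 37)
3^9 ≡ 36 (mod 37)
3^12 ≡ 10 (mod 37)
3^18 ≡ 1 (mod 37) ✓
So ord_37(3) = 18, hence |⟨3⟩| = 18.
[(Z/37Z)^× : ⟨3⟩] = 36/18 = 2.

2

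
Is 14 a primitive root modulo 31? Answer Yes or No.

φ(31) = 31 − 1 = 30 = 2 · 3 · 5.
An element g generates (Z/31Z)^× iff g^(30/q) ≢ 1 (mod 31) for each prime q ∈ {2, 3, 5}.
14^15 ≡ 1 (mod 31)  [q = 2: ≡ 1 ✗]
14^10 ≡ 25 (mod 31)  [q = 3: ≢ 1 ✓]
14^6 ≡ 8 (mod 31)  [q = 5: ≢ 1 ✓]
Since 14^15 ≡ 1, the order of 14 divides 15 < 30, so 14 is not a primitive root.

No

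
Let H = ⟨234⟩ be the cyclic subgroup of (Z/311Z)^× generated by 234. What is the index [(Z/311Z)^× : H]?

10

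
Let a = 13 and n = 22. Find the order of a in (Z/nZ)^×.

By Lagrange's theorem, ord_22(13) divides φ(22) = φ(2)·φ(11) = 1·10 = 10 = 2 · 5.
Divisors of 10: 1, 2, 5, 10.
Compute 13^d (mod 22) for the divisors d until we hit 1:
13^1 ≡ 13
13^2 ≡ 15
13^5 ≡ 21
13^10 ≡ 1
The smallest such exponent is 10, so the order of 13 is 10.

10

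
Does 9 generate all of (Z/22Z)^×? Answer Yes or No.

φ(22) = φ(2)·φ(11) = 1·10 = 10 = 2 · 5.
Test 9^(10/q) mod 22 for each prime factor q of 10:
9^5 ≡ 1 (mod 22)  [q = 2: ≡ 1 ✗]
9^2 ≡ 15 (mod 22)  [q = 5: ≢ 1 ✓]
The check at q = 2 fails, so 9 generates a proper subgroup.

No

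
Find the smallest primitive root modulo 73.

5

φ(73) = 73 − 1 = 72 = 2^3 · 3^2.
g is a primitive root iff g^(72/q) ≢ 1 (mod 73) for each prime q ∈ {2, 3}.
g = 2: 2^36 ≡ 1 — hits 1, so not a primitive root.
g = 3: 3^36 ≡ 1 — hits 1, so not a primitive root.
g = 4: 4^36 ≡ 1 — hits 1, so not a primitive root.
g = 5: 5^36 ≡ 72; 5^24 ≡ 8 — none is 1, so 5 is a primitive root.
Hence the least primitive root of 73 is 5.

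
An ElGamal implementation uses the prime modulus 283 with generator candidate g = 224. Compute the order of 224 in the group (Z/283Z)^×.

282

ord(224) | φ(283) = 283 − 1 = 282 = 2 · 3 · 47.
Divisors of 282: 1, 2, 3, 6, 47, 94, 141, 282.
Compute 224^d (mod 283) for the divisors d until we hit 1:
224^1 ≡ 224 (mod 283)
224^2 ≡ 85 (mod 283)
224^3 ≡ 79 (mod 283)
224^6 ≡ 15 (mod 283)
224^47 ≡ 45 (mod 283)
224^94 ≡ 44 (mod 283)
224^141 ≡ 282 (mod 283)
224^282 ≡ 1 (mod 283) ✓
Therefore the multiplicative order of 224 modulo 283 is 282.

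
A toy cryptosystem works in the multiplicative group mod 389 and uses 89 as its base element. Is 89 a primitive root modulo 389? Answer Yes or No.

Yes

φ(389) = 389 − 1 = 388 = 2^2 · 97.
Test 89^(388/q) mod 389 for each prime factor q of 388:
89^194 ≡ 388 (mod 389)  [q = 2: ≢ 1 ✓]
89^4 ≡ 42 (mod 389)  [q = 97: ≢ 1 ✓]
Every test exponent gives a nontrivial residue, hence 89 generates the full group.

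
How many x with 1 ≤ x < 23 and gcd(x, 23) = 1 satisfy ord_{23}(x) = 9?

0

φ(23) = 23 − 1 = 22 = 2 · 11.
In a cyclic group of order 22, there are φ(d) elements of order d for each divisor d of 22, and zero for non-divisors.
Here 22 is not a multiple of 9, so there are no elements of order 9.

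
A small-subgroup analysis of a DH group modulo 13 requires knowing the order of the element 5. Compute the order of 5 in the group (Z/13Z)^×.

By Lagrange's theorem, ord_13(5) divides φ(13) = 13 − 1 = 12 = 2^2 · 3.
Divisors of 12: 1, 2, 3, 4, 6, 12.
Test each divisor d:
5^1 ≡ 5 (mod 13)
5^2 ≡ 12 (mod 13)
5^3 ≡ 8 (mod 13)
5^4 ≡ 1 (mod 13) ✓
The smallest such exponent is 4, so the order of 5 is 4.

4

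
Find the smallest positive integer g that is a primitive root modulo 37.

φ(37) = 37 − 1 = 36 = 2^2 · 3^2.
g is a primitive root iff g^(36/q) ≢ 1 (mod 37) for each prime q ∈ {2, 3}.
g = 2: 2^18 ≡ 36; 2^12 ≡ 26 — none is 1, so 2 is a primitive root.
The smallest primitive root modulo 37 is 2.

2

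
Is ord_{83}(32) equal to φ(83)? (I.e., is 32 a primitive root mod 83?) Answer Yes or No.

φ(83) = 83 − 1 = 82 = 2 · 41.
An element g generates (Z/83Z)^× iff g^(82/q) ≢ 1 (mod 83) for each prime q ∈ {2, 41}.
32^41 ≡ 82 (mod 83)  [q = 2: ≢ 1 ✓]
32^2 ≡ 28 (mod 83)  [q = 41: ≢ 1 ✓]
Every test exponent gives a nontrivial residue, hence 32 generates the full group.

Yes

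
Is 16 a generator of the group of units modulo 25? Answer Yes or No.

φ(25) = φ(5^2) = 5·(5−1) = 20 = 2^2 · 5.
16 is a primitive root mod 25 iff 16^(φ(25)/q) ≢ 1 for every prime q | φ(25), i.e. q ∈ {2, 5}.
16^10 ≡ 1 (mod 25)  [q = 2: ≡ 1 ✗]
16^4 ≡ 11 (mod 25)  [q = 5: ≢ 1 ✓]
The check at q = 2 fails, so 16 generates a proper subgroup.

No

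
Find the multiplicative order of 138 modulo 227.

By Lagrange's theorem, ord_227(138) divides φ(227) = 227 − 1 = 226 = 2 · 113.
Divisors of 226: 1, 2, 113, 226.
Compute 138^d (mod 227) for the divisors d until we hit 1:
138^1 ≡ 138 (mod 227)
138^2 ≡ 203 (mod 227)
138^113 ≡ 226 (mod 227)
138^226 ≡ 1 (mod 227) ✓
The smallest such exponent is 226, so the order of 138 is 226.

226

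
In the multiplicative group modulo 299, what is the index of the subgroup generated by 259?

12

By Lagrange's theorem, ord_299(259) divides φ(299) = φ(13·23) = (13−1)·(23−1) = 12·22 = 264 = 2^3 · 3 · 11.
Divisors of 264: 1, 2, 3, 4, 6, 8, 11, 12, 22, 24, 33, 44, 66, 88, 132, 264.
Compute 259^d (mod 299) for the divisors d until we hit 1:
259^1 ≡ 259
259^2 ≡ 105
259^3 ≡ 285
259^4 ≡ 261
259^6 ≡ 196
259^8 ≡ 248
259^11 ≡ 116
259^12 ≡ 144
259^22 ≡ 1
So ord_299(259) = 22, hence |⟨259⟩| = 22.
Index = |(Z/299Z)^×| / |⟨259⟩| = 264 / 22 = 12.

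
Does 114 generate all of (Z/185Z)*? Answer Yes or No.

No

185 = 5 · 37 is a product of two distinct odd primes, so (Z/185Z)^× ≅ (Z/5Z)^× × (Z/37Z)^× is not cyclic.
No primitive root modulo 185 exists; in particular 114 is not one.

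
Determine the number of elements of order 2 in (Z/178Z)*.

φ(178) = φ(2)·φ(89) = 1·88 = 88 = 2^3 · 11.
In a cyclic group of order 88, there are φ(d) elements of order d for each divisor d of 88, and zero for non-divisors.
2 | 88, and φ(2) = 2 − 1 = 1.

1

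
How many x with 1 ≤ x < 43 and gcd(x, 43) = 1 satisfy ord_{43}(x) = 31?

0

φ(43) = 43 − 1 = 42 = 2 · 3 · 7.
Since (Z/43Z)^× is cyclic of order 42, the number of elements of order d is φ(d) when d | 42 and 0 otherwise.
Since 31 ∤ 42, the count is 0.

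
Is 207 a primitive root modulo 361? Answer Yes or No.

φ(361) = φ(19^2) = 19·(19−1) = 342 = 2 · 3^2 · 19.
An element g generates (Z/361Z)^× iff g^(342/q) ≢ 1 (mod 361) for each prime q ∈ {2, 3, 19}.
207^171 ≡ 1 (mod 361)  [q = 2: ≡ 1 ✗]
207^114 ≡ 292 (mod 361)  [q = 3: ≢ 1 ✓]
207^18 ≡ 343 (mod 361)  [q = 19: ≢ 1 ✓]
The check at q = 2 fails, so 207 generates a proper subgroup.

No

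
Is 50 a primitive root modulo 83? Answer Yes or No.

φ(83) = 83 − 1 = 82 = 2 · 41.
An element g generates (Z/83Z)^× iff g^(82/q) ≢ 1 (mod 83) for each prime q ∈ {2, 41}.
50^41 ≡ 82 (mod 83)  [q = 2: ≢ 1 ✓]
50^2 ≡ 10 (mod 83)  [q = 41: ≢ 1 ✓]
None equal 1, so ord_83(50) = 82: 50 is a primitive root.

Yes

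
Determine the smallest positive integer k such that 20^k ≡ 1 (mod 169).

156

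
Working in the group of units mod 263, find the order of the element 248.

131

The order of 248 must divide φ(263) = 263 − 1 = 262 = 2 · 131.
Divisors of 262: 1, 2, 131, 262.
Test each divisor d:
248^1 ≡ 248 (mod 263)
248^2 ≡ 225 (mod 263)
248^131 ≡ 1 (mod 263) ✓
Therefore the multiplicative order of 248 modulo 263 is 131.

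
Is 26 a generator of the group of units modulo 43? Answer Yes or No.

φ(43) = 43 − 1 = 42 = 2 · 3 · 7.
It suffices to check that the order of 26 is not a proper divisor of 42: compute 26^(42/q) for q ∈ {2, 3, 7}.
26^21 ≡ 42 (mod 43)  [q = 2: ≢ 1 ✓]
26^14 ≡ 6 (mod 43)  [q = 3: ≢ 1 ✓]
26^6 ≡ 35 (mod 43)  [q = 7: ≢ 1 ✓]
All checks pass, so 26 has order 42 and is a primitive root modulo 43.

Yes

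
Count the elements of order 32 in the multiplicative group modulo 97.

16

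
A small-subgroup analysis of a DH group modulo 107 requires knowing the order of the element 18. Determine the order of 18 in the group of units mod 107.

106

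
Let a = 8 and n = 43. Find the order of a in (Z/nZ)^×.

14

Since 8 ∈ (Z/43Z)^×, its order divides φ(43) = 43 − 1 = 42 = 2 · 3 · 7.
Divisors of 42: 1, 2, 3, 6, 7, 14, 21, 42.
Evaluate successive powers at the divisors of 42:
8^1 ≡ 8 (mod 43)
8^2 ≡ 21 (mod 43)
8^3 ≡ 39 (mod 43)
8^6 ≡ 16 (mod 43)
8^7 ≡ 42 (mod 43)
8^14 ≡ 1 (mod 43) ✓
The smallest such exponent is 14, so the order of 8 is 14.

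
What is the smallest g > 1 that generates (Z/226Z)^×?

φ(226) = φ(2)·φ(113) = 1·112 = 112 = 2^4 · 7.
g is a primitive root iff g^(112/q) ≢ 1 (mod 226) for each prime q ∈ {2, 7}.
g = 2: gcd(2, 226) = 2 > 1, not a unit — skip.
g = 3: 3^56 ≡ 225; 3^16 ≡ 49 — none is 1, so 3 is a primitive root.
The smallest primitive root modulo 226 is 3.

3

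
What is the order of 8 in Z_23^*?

The order of 8 must divide φ(23) = 23 − 1 = 22 = 2 · 11.
Divisors of 22: 1, 2, 11, 22.
Check 8^d mod 23 for each divisor in increasing order:
8^1 ≡ 8 (mod 23)
8^2 ≡ 18 (mod 23)
8^11 ≡ 1 (mod 23) ✓
Hence ord(8) = 11.

11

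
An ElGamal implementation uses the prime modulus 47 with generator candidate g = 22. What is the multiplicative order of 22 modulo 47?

46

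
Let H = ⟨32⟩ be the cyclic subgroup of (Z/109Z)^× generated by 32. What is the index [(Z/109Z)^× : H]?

3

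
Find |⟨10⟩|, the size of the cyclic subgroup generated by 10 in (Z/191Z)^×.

95

Since 10 ∈ (Z/191Z)^×, its order divides φ(191) = 191 − 1 = 190 = 2 · 5 · 19.
Divisors of 190: 1, 2, 5, 10, 19, 38, 95, 190.
Test each divisor d:
10^1 ≡ 10
10^2 ≡ 100
10^5 ≡ 107
10^10 ≡ 180
10^19 ≡ 184
10^38 ≡ 49
10^95 ≡ 1
So ord_191(10) = 95.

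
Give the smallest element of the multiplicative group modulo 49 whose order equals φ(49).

3

φ(49) = φ(7^2) = 7·(7−1) = 42 = 2 · 3 · 7.
Test candidates g = 2, 3, … against the prime factors q ∈ {2, 3, 7} of φ(49): g is a generator iff g^(42/q) ≢ 1 for every such q.
g = 2: 2^21 ≡ 1 — hits 1, so not a primitive root.
g = 3: 3^21 ≡ 48; 3^14 ≡ 30; 3^6 ≡ 43 — none is 1, so 3 is a primitive root.
The smallest primitive root modulo 49 is 3.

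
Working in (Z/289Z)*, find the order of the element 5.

272

By Lagrange's theorem, ord_289(5) divides φ(289) = φ(17^2) = 17·(17−1) = 272 = 2^4 · 17.
Divisors of 272: 1, 2, 4, 8, 16, 17, 34, 68, 136, 272.
Evaluate successive powers at the divisors of 272:
5^1 ≡ 5
5^2 ≡ 25
5^4 ≡ 47
5^8 ≡ 186
5^16 ≡ 205
5^17 ≡ 158
5^34 ≡ 110
5^68 ≡ 251
5^136 ≡ 288
5^272 ≡ 1
So ord_289(5) = 272.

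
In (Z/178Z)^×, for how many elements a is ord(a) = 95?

0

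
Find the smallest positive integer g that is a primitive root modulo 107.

2

φ(107) = 107 − 1 = 106 = 2 · 53.
g is a primitive root iff g^(106/q) ≢ 1 (mod 107) for each prime q ∈ {2, 53}.
g = 2: 2^53 ≡ 106; 2^2 ≡ 4 — none is 1, so 2 is a primitive root.
The smallest primitive root modulo 107 is 2.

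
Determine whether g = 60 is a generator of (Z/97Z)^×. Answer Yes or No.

φ(97) = 97 − 1 = 96 = 2^5 · 3.
Test 60^(96/q) mod 97 for each prime factor q of 96:
60^48 ≡ 96 (mod 97)  [q = 2: ≢ 1 ✓]
60^32 ≡ 35 (mod 97)  [q = 3: ≢ 1 ✓]
None equal 1, so ord_97(60) = 96: 60 is a primitive root.

Yes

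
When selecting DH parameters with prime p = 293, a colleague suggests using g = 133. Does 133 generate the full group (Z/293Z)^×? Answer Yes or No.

φ(293) = 293 − 1 = 292 = 2^2 · 73.
It suffices to check that the order of 133 is not a proper divisor of 292: compute 133^(292/q) for q ∈ {2, 73}.
133^146 ≡ 1 (mod 293)  [q = 2: ≡ 1 ✗]
133^4 ≡ 161 (mod 293)  [q = 73: ≢ 1 ✓]
The check at q = 2 fails, so 133 generates a proper subgroup.

No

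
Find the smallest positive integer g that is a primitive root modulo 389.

φ(389) = 389 − 1 = 388 = 2^2 · 97.
Test candidates g = 2, 3, … against the prime factors q ∈ {2, 97} of φ(389): g is a generator iff g^(388/q) ≢ 1 for every such q.
g = 2: 2^194 ≡ 388; 2^4 ≡ 16 — none is 1, so 2 is a primitive root.
The smallest primitive root modulo 389 is 2.

2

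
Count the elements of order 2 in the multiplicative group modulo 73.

φ(73) = 73 − 1 = 72 = 2^3 · 3^2.
Since (Z/73Z)^× is cyclic of order 72, the number of elements of order d is φ(d) when d | 72 and 0 otherwise.
2 | 72, and φ(2) = 2 − 1 = 1.

1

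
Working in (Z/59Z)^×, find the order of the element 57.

The order of 57 must divide φ(59) = 59 − 1 = 58 = 2 · 29.
Divisors of 58: 1, 2, 29, 58.
Evaluate successive powers at the divisors of 58:
57^1 ≡ 57 (mod 59)
57^2 ≡ 4 (mod 59)
57^29 ≡ 1 (mod 59) ✓
Hence ord(57) = 29.

29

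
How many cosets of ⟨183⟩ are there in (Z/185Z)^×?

The order of 183 must divide φ(185) = φ(5·37) = (5−1)·(37−1) = 4·36 = 144 = 2^4 · 3^2.
Divisors of 144: 1, 2, 3, 4, 6, 8, 9, 12, 16, 18, 24, 36, 48, 72, 144.
Compute 183^d (mod 185) for the divisors d until we hit 1:
183^1 ≡ 183
183^2 ≡ 4
183^3 ≡ 177
183^4 ≡ 16
183^6 ≡ 64
183^8 ≡ 71
183^9 ≡ 43
183^12 ≡ 26
183^16 ≡ 46
183^18 ≡ 184
183^24 ≡ 121
183^36 ≡ 1
The order of 183 is 36, so the subgroup it generates has 36 elements.
[(Z/185Z)^× : ⟨183⟩] = 144/36 = 4.

4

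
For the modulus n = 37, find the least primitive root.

φ(37) = 37 − 1 = 36 = 2^2 · 3^2.
Test candidates g = 2, 3, … against the prime factors q ∈ {2, 3} of φ(37): g is a generator iff g^(36/q) ≢ 1 for every such q.
g = 2: 2^18 ≡ 36; 2^12 ≡ 26 — none is 1, so 2 is a primitive root.
Hence the least primitive root of 37 is 2.

2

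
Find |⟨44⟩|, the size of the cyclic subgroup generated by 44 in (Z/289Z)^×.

Since 44 ∈ (Z/289Z)^×, its order divides φ(289) = φ(17^2) = 17·(17−1) = 272 = 2^4 · 17.
Divisors of 272: 1, 2, 4, 8, 16, 17, 34, 68, 136, 272.
Evaluate successive powers at the divisors of 272:
44^1 ≡ 44 (mod 289)
44^2 ≡ 202 (mod 289)
44^4 ≡ 55 (mod 289)
44^8 ≡ 135 (mod 289)
44^16 ≡ 18 (mod 289)
44^17 ≡ 214 (mod 289)
44^34 ≡ 134 (mod 289)
44^68 ≡ 38 (mod 289)
44^136 ≡ 288 (mod 289)
44^272 ≡ 1 (mod 289) ✓
The smallest such exponent is 272, so the order of 44 is 272.

272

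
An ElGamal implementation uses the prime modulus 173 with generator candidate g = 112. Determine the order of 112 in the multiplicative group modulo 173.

172

The order of 112 must divide φ(173) = 173 − 1 = 172 = 2^2 · 43.
Divisors of 172: 1, 2, 4, 43, 86, 172.
Compute 112^d (mod 173) for the divisors d until we hit 1:
112^1 ≡ 112 (mod 173)
112^2 ≡ 88 (mod 173)
112^4 ≡ 132 (mod 173)
112^43 ≡ 93 (mod 173)
112^86 ≡ 172 (mod 173)
112^172 ≡ 1 (mod 173) ✓
The smallest such exponent is 172, so the order of 112 is 172.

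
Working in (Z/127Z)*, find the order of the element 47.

The order of 47 must divide φ(127) = 127 − 1 = 126 = 2 · 3^2 · 7.
Divisors of 126: 1, 2, 3, 6, 7, 9, 14, 18, 21, 42, 63, 126.
Compute 47^d (mod 127) for the divisors d until we hit 1:
47^1 ≡ 47 (mod 127)
47^2 ≡ 50 (mod 127)
47^3 ≡ 64 (mod 127)
47^6 ≡ 32 (mod 127)
47^7 ≡ 107 (mod 127)
47^9 ≡ 16 (mod 127)
47^14 ≡ 19 (mod 127)
47^18 ≡ 2 (mod 127)
47^21 ≡ 1 (mod 127) ✓
So ord_127(47) = 21.

21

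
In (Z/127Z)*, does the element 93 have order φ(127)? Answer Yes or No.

φ(127) = 127 − 1 = 126 = 2 · 3^2 · 7.
An element g generates (Z/127Z)^× iff g^(126/q) ≢ 1 (mod 127) for each prime q ∈ {2, 3, 7}.
93^63 ≡ 126 (mod 127)  [q = 2: ≢ 1 ✓]
93^42 ≡ 19 (mod 127)  [q = 3: ≢ 1 ✓]
93^18 ≡ 8 (mod 127)  [q = 7: ≢ 1 ✓]
All checks pass, so 93 has order 126 and is a primitive root modulo 127.

Yes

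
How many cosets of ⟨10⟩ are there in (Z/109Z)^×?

By Lagrange's theorem, ord_109(10) divides φ(109) = 109 − 1 = 108 = 2^2 · 3^3.
Divisors of 108: 1, 2, 3, 4, 6, 9, 12, 18, 27, 36, 54, 108.
Check 10^d mod 109 for each divisor in increasing order:
10^1 ≡ 10 (mod 109)
10^2 ≡ 100 (mod 109)
10^3 ≡ 19 (mod 109)
10^4 ≡ 81 (mod 109)
10^6 ≡ 34 (mod 109)
10^9 ≡ 101 (mod 109)
10^12 ≡ 66 (mod 109)
10^18 ≡ 64 (mod 109)
10^27 ≡ 33 (mod 109)
10^36 ≡ 63 (mod 109)
10^54 ≡ 108 (mod 109)
10^108 ≡ 1 (mod 109) ✓
The order of 10 is 108, so the subgroup it generates has 108 elements.
The index is φ(109) / ord(10) = 108 / 108 = 1.

1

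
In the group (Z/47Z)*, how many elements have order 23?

φ(47) = 47 − 1 = 46 = 2 · 23.
In a cyclic group of order 46, there are φ(d) elements of order d for each divisor d of 46, and zero for non-divisors.
23 | 46, and φ(23) = 23 − 1 = 22.

22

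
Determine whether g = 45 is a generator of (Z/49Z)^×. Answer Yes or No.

φ(49) = φ(7^2) = 7·(7−1) = 42 = 2 · 3 · 7.
An element g generates (Z/49Z)^× iff g^(42/q) ≢ 1 (mod 49) for each prime q ∈ {2, 3, 7}.
45^21 ≡ 48 (mod 49)  [q = 2: ≢ 1 ✓]
45^14 ≡ 30 (mod 49)  [q = 3: ≢ 1 ✓]
45^6 ≡ 29 (mod 49)  [q = 7: ≢ 1 ✓]
Every test exponent gives a nontrivial residue, hence 45 generates the full group.

Yes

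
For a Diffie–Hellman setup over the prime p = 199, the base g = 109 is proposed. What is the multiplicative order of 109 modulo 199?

The order of 109 must divide φ(199) = 199 − 1 = 198 = 2 · 3^2 · 11.
Divisors of 198: 1, 2, 3, 6, 9, 11, 18, 22, 33, 66, 99, 198.
Evaluate successive powers at the divisors of 198:
109^1 ≡ 109 (mod 199)
109^2 ≡ 140 (mod 199)
109^3 ≡ 136 (mod 199)
109^6 ≡ 188 (mod 199)
109^9 ≡ 96 (mod 199)
109^11 ≡ 107 (mod 199)
109^18 ≡ 62 (mod 199)
109^22 ≡ 106 (mod 199)
109^33 ≡ 198 (mod 199)
109^66 ≡ 1 (mod 199) ✓
Therefore the multiplicative order of 109 modulo 199 is 66.

66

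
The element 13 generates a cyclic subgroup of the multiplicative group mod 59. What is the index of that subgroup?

The order of 13 must divide φ(59) = 59 − 1 = 58 = 2 · 29.
Divisors of 58: 1, 2, 29, 58.
Compute 13^d (mod 59) for the divisors d until we hit 1:
13^1 ≡ 13 (mod 59)
13^2 ≡ 51 (mod 59)
13^29 ≡ 58 (mod 59)
13^58 ≡ 1 (mod 59) ✓
The order of 13 is 58, so the subgroup it generates has 58 elements.
The index is φ(59) / ord(13) = 58 / 58 = 1.

1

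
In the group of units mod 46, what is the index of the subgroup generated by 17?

1

The order of 17 must divide φ(46) = φ(2)·φ(23) = 1·22 = 22 = 2 · 11.
Divisors of 22: 1, 2, 11, 22.
Compute 17^d (mod 46) for the divisors d until we hit 1:
17^1 ≡ 17
17^2 ≡ 13
17^11 ≡ 45
17^22 ≡ 1
So ord_46(17) = 22, hence |⟨17⟩| = 22.
[(Z/46Z)^× : ⟨17⟩] = 22/22 = 1.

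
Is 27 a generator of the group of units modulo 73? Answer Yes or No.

No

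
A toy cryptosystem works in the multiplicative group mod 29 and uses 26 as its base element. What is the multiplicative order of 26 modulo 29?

28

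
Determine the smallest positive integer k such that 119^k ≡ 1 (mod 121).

55

ord(119) | φ(121) = φ(11^2) = 11·(11−1) = 110 = 2 · 5 · 11.
Divisors of 110: 1, 2, 5, 10, 11, 22, 55, 110.
Compute 119^d (mod 121) for the divisors d until we hit 1:
119^1 ≡ 119
119^2 ≡ 4
119^5 ≡ 89
119^10 ≡ 56
119^11 ≡ 9
119^22 ≡ 81
119^55 ≡ 1
Therefore the multiplicative order of 119 modulo 121 is 55.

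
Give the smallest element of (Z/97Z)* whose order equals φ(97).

5

φ(97) = 97 − 1 = 96 = 2^5 · 3.
g is a primitive root iff g^(96/q) ≢ 1 (mod 97) for each prime q ∈ {2, 3}.
g = 2: 2^48 ≡ 1 — hits 1, so not a primitive root.
g = 3: 3^48 ≡ 1 — hits 1, so not a primitive root.
g = 4: 4^48 ≡ 1 — hits 1, so not a primitive root.
g = 5: 5^48 ≡ 96; 5^32 ≡ 35 — none is 1, so 5 is a primitive root.
So 5 is the smallest generator of (Z/97Z)^×.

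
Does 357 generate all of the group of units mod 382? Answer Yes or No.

φ(382) = φ(2)·φ(191) = 1·190 = 190 = 2 · 5 · 19.
357 is a primitive root mod 382 iff 357^(φ(382)/q) ≢ 1 for every prime q | φ(382), i.e. q ∈ {2, 5, 19}.
357^95 ≡ 381 (mod 382)  [q = 2: ≢ 1 ✓]
357^38 ≡ 1 (mod 382)  [q = 5: ≡ 1 ✗]
357^10 ≡ 5 (mod 382)  [q = 19: ≢ 1 ✓]
Since 357^38 ≡ 1, the order of 357 divides 38 < 190, so 357 is not a primitive root.

No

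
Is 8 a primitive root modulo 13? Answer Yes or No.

φ(13) = 13 − 1 = 12 = 2^2 · 3.
An element g generates (Z/13Z)^× iff g^(12/q) ≢ 1 (mod 13) for each prime q ∈ {2, 3}.
8^6 ≡ 12 (mod 13)  [q = 2: ≢ 1 ✓]
8^4 ≡ 1 (mod 13)  [q = 3: ≡ 1 ✗]
The check at q = 3 fails, so 8 generates a proper subgroup.

No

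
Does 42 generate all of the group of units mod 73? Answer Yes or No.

Yes

φ(73) = 73 − 1 = 72 = 2^3 · 3^2.
An element g generates (Z/73Z)^× iff g^(72/q) ≢ 1 (mod 73) for each prime q ∈ {2, 3}.
42^36 ≡ 72 (mod 73)  [q = 2: ≢ 1 ✓]
42^24 ≡ 64 (mod 73)  [q = 3: ≢ 1 ✓]
None equal 1, so ord_73(42) = 72: 42 is a primitive root.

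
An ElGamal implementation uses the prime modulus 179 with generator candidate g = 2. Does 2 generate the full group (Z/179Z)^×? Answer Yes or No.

Yes

φ(179) = 179 − 1 = 178 = 2 · 89.
Test 2^(178/q) mod 179 for each prime factor q of 178:
2^89 ≡ 178 (mod 179)  [q = 2: ≢ 1 ✓]
2^2 ≡ 4 (mod 179)  [q = 89: ≢ 1 ✓]
All checks pass, so 2 has order 178 and is a primitive root modulo 179.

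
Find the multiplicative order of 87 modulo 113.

56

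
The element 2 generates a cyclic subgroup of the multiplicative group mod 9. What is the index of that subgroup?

ord(2) | φ(9) = φ(3^2) = 3·(3−1) = 6 = 2 · 3.
Divisors of 6: 1, 2, 3, 6.
Check 2^d mod 9 for each divisor in increasing order:
2^1 ≡ 2
2^2 ≡ 4
2^3 ≡ 8
2^6 ≡ 1
Thus |⟨2⟩| = ord(2) = 6.
[(Z/9Z)^× : ⟨2⟩] = 6/6 = 1.

1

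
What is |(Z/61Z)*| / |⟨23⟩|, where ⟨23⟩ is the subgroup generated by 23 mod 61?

3

ord(23) | φ(61) = 61 − 1 = 60 = 2^2 · 3 · 5.
Divisors of 60: 1, 2, 3, 4, 5, 6, 10, 12, 15, 20, 30, 60.
Compute 23^d (mod 61) for the divisors d until we hit 1:
23^1 ≡ 23
23^2 ≡ 41
23^3 ≡ 28
23^4 ≡ 34
23^5 ≡ 50
23^6 ≡ 52
23^10 ≡ 60
23^12 ≡ 20
23^15 ≡ 11
23^20 ≡ 1
Thus |⟨23⟩| = ord(23) = 20.
Index = |(Z/61Z)^×| / |⟨23⟩| = 60 / 20 = 3.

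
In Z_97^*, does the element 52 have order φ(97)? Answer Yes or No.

φ(97) = 97 − 1 = 96 = 2^5 · 3.
52 is a primitive root mod 97 iff 52^(φ(97)/q) ≢ 1 for every prime q | φ(97), i.e. q ∈ {2, 3}.
52^48 ≡ 96 (mod 97)  [q = 2: ≢ 1 ✓]
52^32 ≡ 1 (mod 97)  [q = 3: ≡ 1 ✗]
Since 52^32 ≡ 1, the order of 52 divides 32 < 96, so 52 is not a primitive root.

No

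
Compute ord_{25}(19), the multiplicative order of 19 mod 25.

10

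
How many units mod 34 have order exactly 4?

2

φ(34) = φ(2)·φ(17) = 1·16 = 16 = 2^4.
In a cyclic group of order 16, there are φ(d) elements of order d for each divisor d of 16, and zero for non-divisors.
4 = 2^2 divides 16, and φ(4) = 2.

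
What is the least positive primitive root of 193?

5

φ(193) = 193 − 1 = 192 = 2^6 · 3.
g is a primitive root iff g^(192/q) ≢ 1 (mod 193) for each prime q ∈ {2, 3}.
g = 2: 2^96 ≡ 1 — hits 1, so not a primitive root.
g = 3: 3^96 ≡ 1 — hits 1, so not a primitive root.
g = 4: 4^96 ≡ 1 — hits 1, so not a primitive root.
g = 5: 5^96 ≡ 192; 5^64 ≡ 84 — none is 1, so 5 is a primitive root.
Hence the least primitive root of 193 is 5.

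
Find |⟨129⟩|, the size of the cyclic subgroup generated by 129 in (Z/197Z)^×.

28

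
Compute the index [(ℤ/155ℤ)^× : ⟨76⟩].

The order of 76 must divide φ(155) = φ(5·31) = (5−1)·(31−1) = 4·30 = 120 = 2^3 · 3 · 5.
Divisors of 120: 1, 2, 3, 4, 5, 6, 8, 10, 12, 15, 20, 24, 30, 40, 60, 120.
Compute 76^d (mod 155) for the divisors d until we hit 1:
76^1 ≡ 76
76^2 ≡ 41
76^3 ≡ 16
76^4 ≡ 131
76^5 ≡ 36
76^6 ≡ 101
76^8 ≡ 111
76^10 ≡ 56
76^12 ≡ 126
76^15 ≡ 1
Thus |⟨76⟩| = ord(76) = 15.
[(Z/155Z)^× : ⟨76⟩] = 120/15 = 8.

8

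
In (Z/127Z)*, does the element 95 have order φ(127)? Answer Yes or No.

No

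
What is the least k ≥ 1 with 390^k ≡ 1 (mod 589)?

ord(390) | φ(589) = φ(19·31) = (19−1)·(31−1) = 18·30 = 540 = 2^2 · 3^3 · 5.
Divisors of 540: 1, 2, 3, 4, 5, 6, 9, 10, 12, 15, 18, 20, 27, 30, 36, 45, 54, 60, 90, 108, 135, 180, 270, 540.
Test each divisor d:
390^1 ≡ 390 (mod 589)
390^2 ≡ 138 (mod 589)
390^3 ≡ 221 (mod 589)
390^4 ≡ 196 (mod 589)
390^5 ≡ 459 (mod 589)
390^6 ≡ 543 (mod 589)
390^9 ≡ 436 (mod 589)
390^10 ≡ 408 (mod 589)
390^12 ≡ 349 (mod 589)
390^15 ≡ 559 (mod 589)
390^18 ≡ 438 (mod 589)
390^20 ≡ 366 (mod 589)
390^27 ≡ 132 (mod 589)
390^30 ≡ 311 (mod 589)
390^36 ≡ 419 (mod 589)
390^45 ≡ 94 (mod 589)
390^54 ≡ 343 (mod 589)
390^60 ≡ 125 (mod 589)
390^90 ≡ 1 (mod 589) ✓
Hence ord(390) = 90.

90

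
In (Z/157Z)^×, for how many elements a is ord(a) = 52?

φ(157) = 157 − 1 = 156 = 2^2 · 3 · 13.
(Z/157Z)^× is cyclic (|G| = 156); a cyclic group of order m has exactly φ(d) elements of each order d | m, and none otherwise.
52 = 2^2 · 13 divides 156, and φ(52) = 24.

24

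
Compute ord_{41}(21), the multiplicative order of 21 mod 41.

Since 21 ∈ (Z/41Z)^×, its order divides φ(41) = 41 − 1 = 40 = 2^3 · 5.
Divisors of 40: 1, 2, 4, 5, 8, 10, 20, 40.
Compute 21^d (mod 41) for the divisors d until we hit 1:
21^1 ≡ 21
21^2 ≡ 31
21^4 ≡ 18
21^5 ≡ 9
21^8 ≡ 37
21^10 ≡ 40
21^20 ≡ 1
Hence ord(21) = 20.

20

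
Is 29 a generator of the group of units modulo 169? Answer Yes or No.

φ(169) = φ(13^2) = 13·(13−1) = 156 = 2^2 · 3 · 13.
29 is a primitive root mod 169 iff 29^(φ(169)/q) ≢ 1 for every prime q | φ(169), i.e. q ∈ {2, 3, 13}.
29^78 ≡ 1 (mod 169)  [q = 2: ≡ 1 ✗]
29^52 ≡ 146 (mod 169)  [q = 3: ≢ 1 ✓]
29^12 ≡ 40 (mod 169)  [q = 13: ≢ 1 ✓]
29^78 ≡ 1 shows ord(29) | 78, strictly less than φ(169); not a primitive root.

No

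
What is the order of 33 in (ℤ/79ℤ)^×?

By Lagrange's theorem, ord_79(33) divides φ(79) = 79 − 1 = 78 = 2 · 3 · 13.
Divisors of 78: 1, 2, 3, 6, 13, 26, 39, 78.
Check 33^d mod 79 for each divisor in increasing order:
33^1 ≡ 33 (mod 79)
33^2 ≡ 62 (mod 79)
33^3 ≡ 71 (mod 79)
33^6 ≡ 64 (mod 79)
33^13 ≡ 78 (mod 79)
33^26 ≡ 1 (mod 79) ✓
So ord_79(33) = 26.

26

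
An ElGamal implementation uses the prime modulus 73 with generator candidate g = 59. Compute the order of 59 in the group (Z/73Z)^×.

The order of 59 must divide φ(73) = 73 − 1 = 72 = 2^3 · 3^2.
Divisors of 72: 1, 2, 3, 4, 6, 8, 9, 12, 18, 24, 36, 72.
Evaluate successive powers at the divisors of 72:
59^1 ≡ 59
59^2 ≡ 50
59^3 ≡ 30
59^4 ≡ 18
59^6 ≡ 24
59^8 ≡ 32
59^9 ≡ 63
59^12 ≡ 65
59^18 ≡ 27
59^24 ≡ 64
59^36 ≡ 72
59^72 ≡ 1
Therefore the multiplicative order of 59 modulo 73 is 72.

72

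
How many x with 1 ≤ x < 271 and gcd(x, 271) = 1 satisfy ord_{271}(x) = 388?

0

φ(271) = 271 − 1 = 270 = 2 · 3^3 · 5.
In a cyclic group of order 270, there are φ(d) elements of order d for each divisor d of 270, and zero for non-divisors.
Since 388 ∤ 270, the count is 0.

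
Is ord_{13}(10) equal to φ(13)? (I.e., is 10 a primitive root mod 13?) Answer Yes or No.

No

φ(13) = 13 − 1 = 12 = 2^2 · 3.
10 is a primitive root mod 13 iff 10^(φ(13)/q) ≢ 1 for every prime q | φ(13), i.e. q ∈ {2, 3}.
10^6 ≡ 1 (mod 13)  [q = 2: ≡ 1 ✗]
10^4 ≡ 3 (mod 13)  [q = 3: ≢ 1 ✓]
10^6 ≡ 1 shows ord(10) | 6, strictly less than φ(13); not a primitive root.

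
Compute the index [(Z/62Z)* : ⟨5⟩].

10

Since 5 ∈ (Z/62Z)^×, its order divides φ(62) = φ(2)·φ(31) = 1·30 = 30 = 2 · 3 · 5.
Divisors of 30: 1, 2, 3, 5, 6, 10, 15, 30.
Test each divisor d:
5^1 ≡ 5
5^2 ≡ 25
5^3 ≡ 1
So ord_62(5) = 3, hence |⟨5⟩| = 3.
Index = |(Z/62Z)^×| / |⟨5⟩| = 30 / 3 = 10.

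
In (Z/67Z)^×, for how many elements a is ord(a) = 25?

0

φ(67) = 67 − 1 = 66 = 2 · 3 · 11.
In a cyclic group of order 66, there are φ(d) elements of order d for each divisor d of 66, and zero for non-divisors.
25 does not divide 66, so no element of (Z/67Z)^× has order 25.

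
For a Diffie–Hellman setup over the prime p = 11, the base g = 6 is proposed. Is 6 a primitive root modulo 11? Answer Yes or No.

φ(11) = 11 − 1 = 10 = 2 · 5.
An element g generates (Z/11Z)^× iff g^(10/q) ≢ 1 (mod 11) for each prime q ∈ {2, 5}.
6^5 ≡ 10 (mod 11)  [q = 2: ≢ 1 ✓]
6^2 ≡ 3 (mod 11)  [q = 5: ≢ 1 ✓]
None equal 1, so ord_11(6) = 10: 6 is a primitive root.

Yes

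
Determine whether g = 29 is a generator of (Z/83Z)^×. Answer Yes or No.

φ(83) = 83 − 1 = 82 = 2 · 41.
An element g generates (Z/83Z)^× iff g^(82/q) ≢ 1 (mod 83) for each prime q ∈ {2, 41}.
29^41 ≡ 1 (mod 83)  [q = 2: ≡ 1 ✗]
29^2 ≡ 11 (mod 83)  [q = 41: ≢ 1 ✓]
The check at q = 2 fails, so 29 generates a proper subgroup.

No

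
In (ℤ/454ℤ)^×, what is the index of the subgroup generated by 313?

Since 313 ∈ (Z/454Z)^×, its order divides φ(454) = φ(2)·φ(227) = 1·226 = 226 = 2 · 113.
Divisors of 226: 1, 2, 113, 226.
Evaluate successive powers at the divisors of 226:
313^1 ≡ 313
313^2 ≡ 359
313^113 ≡ 453
313^226 ≡ 1
Thus |⟨313⟩| = ord(313) = 226.
[(Z/454Z)^× : ⟨313⟩] = 226/226 = 1.

1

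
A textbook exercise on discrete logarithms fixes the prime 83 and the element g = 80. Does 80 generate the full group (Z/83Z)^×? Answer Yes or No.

φ(83) = 83 − 1 = 82 = 2 · 41.
80 is a primitive root mod 83 iff 80^(φ(83)/q) ≢ 1 for every prime q | φ(83), i.e. q ∈ {2, 41}.
80^41 ≡ 82 (mod 83)  [q = 2: ≢ 1 ✓]
80^2 ≡ 9 (mod 83)  [q = 41: ≢ 1 ✓]
None equal 1, so ord_83(80) = 82: 80 is a primitive root.

Yes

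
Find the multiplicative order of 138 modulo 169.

Since 138 ∈ (Z/169Z)^×, its order divides φ(169) = φ(13^2) = 13·(13−1) = 156 = 2^2 · 3 · 13.
Divisors of 156: 1, 2, 3, 4, 6, 12, 13, 26, 39, 52, 78, 156.
Check 138^d mod 169 for each divisor in increasing order:
138^1 ≡ 138
138^2 ≡ 116
138^3 ≡ 122
138^4 ≡ 105
138^6 ≡ 12
138^12 ≡ 144
138^13 ≡ 99
138^26 ≡ 168
138^39 ≡ 70
138^52 ≡ 1
Hence ord(138) = 52.

52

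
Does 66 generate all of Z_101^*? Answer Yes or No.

Yes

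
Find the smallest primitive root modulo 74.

5

φ(74) = φ(2)·φ(37) = 1·36 = 36 = 2^2 · 3^2.
Test candidates g = 2, 3, … against the prime factors q ∈ {2, 3} of φ(74): g is a generator iff g^(36/q) ≢ 1 for every such q.
g = 2: gcd(2, 74) = 2 > 1, not a unit — skip.
g = 3: 3^18 ≡ 1 — hits 1, so not a primitive root.
g = 4: gcd(4, 74) = 2 > 1, not a unit — skip.
g = 5: 5^18 ≡ 73; 5^12 ≡ 47 — none is 1, so 5 is a primitive root.
The smallest primitive root modulo 74 is 5.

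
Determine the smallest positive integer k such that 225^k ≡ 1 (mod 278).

69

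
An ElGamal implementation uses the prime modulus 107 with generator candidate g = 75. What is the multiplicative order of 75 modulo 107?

53

Since 75 ∈ (Z/107Z)^×, its order divides φ(107) = 107 − 1 = 106 = 2 · 53.
Divisors of 106: 1, 2, 53, 106.
Compute 75^d (mod 107) for the divisors d until we hit 1:
75^1 ≡ 75 (mod 107)
75^2 ≡ 61 (mod 107)
75^53 ≡ 1 (mod 107) ✓
The smallest such exponent is 53, so the order of 75 is 53.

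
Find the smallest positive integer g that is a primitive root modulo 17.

3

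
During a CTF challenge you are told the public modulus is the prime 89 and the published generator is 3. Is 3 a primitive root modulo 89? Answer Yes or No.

Yes

φ(89) = 89 − 1 = 88 = 2^3 · 11.
An element g generates (Z/89Z)^× iff g^(88/q) ≢ 1 (mod 89) for each prime q ∈ {2, 11}.
3^44 ≡ 88 (mod 89)  [q = 2: ≢ 1 ✓]
3^8 ≡ 64 (mod 89)  [q = 11: ≢ 1 ✓]
None equal 1, so ord_89(3) = 88: 3 is a primitive root.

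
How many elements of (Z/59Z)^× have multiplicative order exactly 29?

28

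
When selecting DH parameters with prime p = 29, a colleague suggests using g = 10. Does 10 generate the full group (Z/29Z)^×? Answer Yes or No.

φ(29) = 29 − 1 = 28 = 2^2 · 7.
An element g generates (Z/29Z)^× iff g^(28/q) ≢ 1 (mod 29) for each prime q ∈ {2, 7}.
10^14 ≡ 28 (mod 29)  [q = 2: ≢ 1 ✓]
10^4 ≡ 24 (mod 29)  [q = 7: ≢ 1 ✓]
None equal 1, so ord_29(10) = 28: 10 is a primitive root.

Yes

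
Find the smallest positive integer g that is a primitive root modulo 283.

φ(283) = 283 − 1 = 282 = 2 · 3 · 47.
g is a primitive root iff g^(282/q) ≢ 1 (mod 283) for each prime q ∈ {2, 3, 47}.
g = 2: 2^141 ≡ 282; 2^94 ≡ 1 — hits 1, so not a primitive root.
g = 3: 3^141 ≡ 282; 3^94 ≡ 238; 3^6 ≡ 163 — none is 1, so 3 is a primitive root.
So 3 is the smallest generator of (Z/283Z)^×.

3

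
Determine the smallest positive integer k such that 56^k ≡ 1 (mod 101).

ord(56) | φ(101) = 101 − 1 = 100 = 2^2 · 5^2.
Divisors of 100: 1, 2, 4, 5, 10, 20, 25, 50, 100.
Evaluate successive powers at the divisors of 100:
56^1 ≡ 56 (mod 101)
56^2 ≡ 5 (mod 101)
56^4 ≡ 25 (mod 101)
56^5 ≡ 87 (mod 101)
56^10 ≡ 95 (mod 101)
56^20 ≡ 36 (mod 101)
56^25 ≡ 1 (mod 101) ✓
The smallest such exponent is 25, so the order of 56 is 25.

25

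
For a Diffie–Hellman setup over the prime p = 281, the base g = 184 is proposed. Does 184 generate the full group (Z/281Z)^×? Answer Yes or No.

Yes

φ(281) = 281 − 1 = 280 = 2^3 · 5 · 7.
Test 184^(280/q) mod 281 for each prime factor q of 280:
184^140 ≡ 280 (mod 281)  [q = 2: ≢ 1 ✓]
184^56 ≡ 232 (mod 281)  [q = 5: ≢ 1 ✓]
184^40 ≡ 165 (mod 281)  [q = 7: ≢ 1 ✓]
None equal 1, so ord_281(184) = 280: 184 is a primitive root.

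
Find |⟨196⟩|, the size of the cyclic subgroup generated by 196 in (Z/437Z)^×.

ord(196) | φ(437) = φ(19·23) = (19−1)·(23−1) = 18·22 = 396 = 2^2 · 3^2 · 11.
Divisors of 396: 1, 2, 3, 4, 6, 9, 11, 12, 18, 22, 33, 36, 44, 66, 99, 132, 198, 396.
Check 196^d mod 437 for each divisor in increasing order:
196^1 ≡ 196 (mod 437)
196^2 ≡ 397 (mod 437)
196^3 ≡ 26 (mod 437)
196^4 ≡ 289 (mod 437)
196^6 ≡ 239 (mod 437)
196^9 ≡ 96 (mod 437)
196^11 ≡ 93 (mod 437)
196^12 ≡ 311 (mod 437)
196^18 ≡ 39 (mod 437)
196^22 ≡ 346 (mod 437)
196^33 ≡ 277 (mod 437)
196^36 ≡ 210 (mod 437)
196^44 ≡ 415 (mod 437)
196^66 ≡ 254 (mod 437)
196^99 ≡ 1 (mod 437) ✓
So ord_437(196) = 99.

99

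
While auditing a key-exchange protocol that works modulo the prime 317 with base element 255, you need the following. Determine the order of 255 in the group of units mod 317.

By Lagrange's theorem, ord_317(255) divides φ(317) = 317 − 1 = 316 = 2^2 · 79.
Divisors of 316: 1, 2, 4, 79, 158, 316.
Evaluate successive powers at the divisors of 316:
255^1 ≡ 255 (mod 317)
255^2 ≡ 40 (mod 317)
255^4 ≡ 15 (mod 317)
255^79 ≡ 114 (mod 317)
255^158 ≡ 316 (mod 317)
255^316 ≡ 1 (mod 317) ✓
The smallest such exponent is 316, so the order of 255 is 316.

316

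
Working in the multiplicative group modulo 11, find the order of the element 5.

5

By Lagrange's theorem, ord_11(5) divides φ(11) = 11 − 1 = 10 = 2 · 5.
Divisors of 10: 1, 2, 5, 10.
Check 5^d mod 11 for each divisor in increasing order:
5^1 ≡ 5 (mod 11)
5^2 ≡ 3 (mod 11)
5^5 ≡ 1 (mod 11) ✓
So ord_11(5) = 5.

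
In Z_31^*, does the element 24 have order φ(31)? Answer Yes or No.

φ(31) = 31 − 1 = 30 = 2 · 3 · 5.
Test 24^(30/q) mod 31 for each prime factor q of 30:
24^15 ≡ 30 (mod 31)  [q = 2: ≢ 1 ✓]
24^10 ≡ 25 (mod 31)  [q = 3: ≢ 1 ✓]
24^6 ≡ 4 (mod 31)  [q = 5: ≢ 1 ✓]
None equal 1, so ord_31(24) = 30: 24 is a primitive root.

Yes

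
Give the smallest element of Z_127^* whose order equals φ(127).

3

φ(127) = 127 − 1 = 126 = 2 · 3^2 · 7.
Test candidates g = 2, 3, … against the prime factors q ∈ {2, 3, 7} of φ(127): g is a generator iff g^(126/q) ≢ 1 for every such q.
g = 2: 2^63 ≡ 1 — hits 1, so not a primitive root.
g = 3: 3^63 ≡ 126; 3^42 ≡ 107; 3^18 ≡ 4 — none is 1, so 3 is a primitive root.
Hence the least primitive root of 127 is 3.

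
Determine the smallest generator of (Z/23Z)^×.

φ(23) = 23 − 1 = 22 = 2 · 11.
g is a primitive root iff g^(22/q) ≢ 1 (mod 23) for each prime q ∈ {2, 11}.
g = 2: 2^11 ≡ 1 — hits 1, so not a primitive root.
g = 3: 3^11 ≡ 1 — hits 1, so not a primitive root.
g = 4: 4^11 ≡ 1 — hits 1, so not a primitive root.
g = 5: 5^11 ≡ 22; 5^2 ≡ 2 — none is 1, so 5 is a primitive root.
Hence the least primitive root of 23 is 5.

5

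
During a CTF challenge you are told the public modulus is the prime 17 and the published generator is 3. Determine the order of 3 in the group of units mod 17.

Since 3 ∈ (Z/17Z)^×, its order divides φ(17) = 17 − 1 = 16 = 2^4.
Divisors of 16: 1, 2, 4, 8, 16.
Compute 3^d (mod 17) for the divisors d until we hit 1:
3^1 ≡ 3 (mod 17)
3^2 ≡ 9 (mod 17)
3^4 ≡ 13 (mod 17)
3^8 ≡ 16 (mod 17)
3^16 ≡ 1 (mod 17) ✓
Hence ord(3) = 16.

16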